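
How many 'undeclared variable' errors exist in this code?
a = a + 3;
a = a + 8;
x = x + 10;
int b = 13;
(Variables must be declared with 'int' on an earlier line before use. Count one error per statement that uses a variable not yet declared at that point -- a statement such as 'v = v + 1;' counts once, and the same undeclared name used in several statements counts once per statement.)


Scanning code line by line:
  Line 1: use 'a' -> ERROR (undeclared)
  Line 2: use 'a' -> ERROR (undeclared)
  Line 3: use 'x' -> ERROR (undeclared)
  Line 4: declare 'b' -> declared = ['b']
Total undeclared variable errors: 3

3


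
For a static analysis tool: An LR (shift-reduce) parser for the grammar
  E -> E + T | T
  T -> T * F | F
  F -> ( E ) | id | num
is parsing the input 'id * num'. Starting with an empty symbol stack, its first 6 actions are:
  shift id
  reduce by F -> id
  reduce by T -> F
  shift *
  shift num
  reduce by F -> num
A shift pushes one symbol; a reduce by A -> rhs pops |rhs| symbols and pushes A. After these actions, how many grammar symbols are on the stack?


Tracking the symbol stack through each action:
  Action 1: shift 'id' : push -> stack = [id] (size 1)
  Action 2: reduce by F -> id : pop 1, push F -> stack = [F] (size 1)
  Action 3: reduce by T -> F : pop 1, push T -> stack = [T] (size 1)
  Action 4: shift '*' : push -> stack = [T, *] (size 2)
  Action 5: shift 'num' : push -> stack = [T, *, num] (size 3)
  Action 6: reduce by F -> num : pop 1, push F -> stack = [T, *, F] (size 3)
Final stack size: 3

3


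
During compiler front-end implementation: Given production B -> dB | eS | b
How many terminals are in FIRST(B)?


Production: B -> dB | eS | b
Examining each alternative for leading terminals:
  B -> dB : first terminal = 'd'
  B -> eS : first terminal = 'e'
  B -> b : first terminal = 'b'
FIRST(B) = {b, d, e}
Count: 3

3


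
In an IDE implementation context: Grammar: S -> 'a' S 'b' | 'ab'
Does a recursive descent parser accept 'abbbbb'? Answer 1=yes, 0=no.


Grammar accepts strings of the form a^n b^n (n >= 1)
Word: 'abbbbb'
Counting: 1 a's and 5 b's
Check: 1 == 5? No
Mismatch: a-count != b-count
Rejected

0


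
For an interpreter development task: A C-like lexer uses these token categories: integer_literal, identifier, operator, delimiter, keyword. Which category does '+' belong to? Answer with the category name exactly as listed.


Token: '+'
Checking categories:
  identifier: no
  integer_literal: no
  operator: YES
  keyword: no
  delimiter: no
Category: operator

operator


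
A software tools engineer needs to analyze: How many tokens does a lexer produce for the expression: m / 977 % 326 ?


Scanning 'm / 977 % 326'
Token 1: 'm' -> identifier
Token 2: '/' -> operator
Token 3: '977' -> integer_literal
Token 4: '%' -> operator
Token 5: '326' -> integer_literal
Total tokens: 5

5


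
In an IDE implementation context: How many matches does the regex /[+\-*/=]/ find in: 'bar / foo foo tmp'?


Pattern: /[+\-*/=]/ (operators)
Input: 'bar / foo foo tmp'
Scanning for matches:
  Match 1: '/'
Total matches: 1

1


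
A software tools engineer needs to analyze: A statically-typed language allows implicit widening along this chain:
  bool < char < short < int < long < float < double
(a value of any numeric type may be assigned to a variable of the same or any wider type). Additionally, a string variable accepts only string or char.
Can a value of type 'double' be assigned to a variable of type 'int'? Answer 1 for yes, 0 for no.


Target variable type: int
Source value type: double
Numeric ranks: double=6, int=3
Widening allowed iff rank(source) <= rank(target): 6 <= 3? No
Result: 0

0


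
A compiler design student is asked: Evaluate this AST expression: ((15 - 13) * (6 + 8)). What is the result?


Expression: ((15 - 13) * (6 + 8))
Evaluating step by step:
  15 - 13 = 2
  6 + 8 = 14
  2 * 14 = 28
Result: 28

28


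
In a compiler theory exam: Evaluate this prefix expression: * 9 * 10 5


Parsing prefix expression: * 9 * 10 5
Step 1: Innermost operation '* 10 5'
  10 * 5 = 50
Step 2: Outer operation '* 9 [50]'
  9 * 50 = 450

450


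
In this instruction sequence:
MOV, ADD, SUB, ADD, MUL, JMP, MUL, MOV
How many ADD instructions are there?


Scanning instruction sequence for ADD:
  Position 1: MOV
  Position 2: ADD <- MATCH
  Position 3: SUB
  Position 4: ADD <- MATCH
  Position 5: MUL
  Position 6: JMP
  Position 7: MUL
  Position 8: MOV
Matches at positions: [2, 4]
Total ADD count: 2

2


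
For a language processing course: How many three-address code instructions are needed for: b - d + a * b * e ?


Expression: b - d + a * b * e
Generating three-address code (respecting * over +/- precedence):
  Instruction 1: t1 = a * b
  Instruction 2: t2 = t1 * e
  Instruction 3: t3 = b - d
  Instruction 4: t4 = t3 + t2
Total instructions: 4

4


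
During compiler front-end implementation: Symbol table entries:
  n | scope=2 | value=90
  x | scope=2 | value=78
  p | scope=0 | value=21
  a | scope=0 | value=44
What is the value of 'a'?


Searching symbol table for 'a':
  n | scope=2 | value=90
  x | scope=2 | value=78
  p | scope=0 | value=21
  a | scope=0 | value=44 <- MATCH
Found 'a' at scope 0 with value 44

44


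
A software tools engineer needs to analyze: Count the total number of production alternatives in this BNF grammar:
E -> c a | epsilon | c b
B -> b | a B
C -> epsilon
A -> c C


Counting alternatives per rule:
  E: 3 alternative(s)
  B: 2 alternative(s)
  C: 1 alternative(s)
  A: 1 alternative(s)
Sum: 3 + 2 + 1 + 1 = 7

7


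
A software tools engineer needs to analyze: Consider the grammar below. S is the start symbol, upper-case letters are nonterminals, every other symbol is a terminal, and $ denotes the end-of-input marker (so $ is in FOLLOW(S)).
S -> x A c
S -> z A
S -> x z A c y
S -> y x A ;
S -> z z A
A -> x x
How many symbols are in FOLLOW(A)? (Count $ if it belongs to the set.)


S is the start symbol and does not occur in any rule body, so FOLLOW(S) = {$}.
Examining every occurrence of A in a rule body:
  S -> x A c : A is followed by terminal 'c' -> add 'c'
  S -> z A : A is at the right end -> add FOLLOW(S) = {$}
  S -> x z A c y : A is followed by terminal 'c' -> add 'c' (already in the set)
  S -> y x A ; : A is followed by terminal ';' -> add ';'
  S -> z z A : A is at the right end -> add FOLLOW(S) = {$} (already in the set)
  A -> x x : A does not occur in the body -> contributes nothing
FOLLOW(A) = {;, c, $}
Count: 3

3


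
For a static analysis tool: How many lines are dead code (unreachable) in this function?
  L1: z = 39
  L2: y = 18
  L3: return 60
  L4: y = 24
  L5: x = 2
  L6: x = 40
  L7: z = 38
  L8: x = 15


Analyzing control flow:
  L1: reachable (before return)
  L2: reachable (before return)
  L3: reachable (return statement)
  L4: DEAD (after return at L3)
  L5: DEAD (after return at L3)
  L6: DEAD (after return at L3)
  L7: DEAD (after return at L3)
  L8: DEAD (after return at L3)
Return at L3, total lines = 8
Dead lines: L4 through L8
Count: 5

5


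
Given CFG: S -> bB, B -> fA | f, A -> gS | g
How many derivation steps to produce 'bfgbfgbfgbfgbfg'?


Grammar: S -> bB, B -> fA | f, A -> gS | g
Deriving 'bfgbfgbfgbfgbfg':
Step 1: S -> bB => bB
Step 2: B -> fA => bfA
Step 3: A -> gS => bfgS
Step 4: S -> bB => bfgbB
Step 5: B -> fA => bfgbfA
Step 6: A -> gS => bfgbfgS
Step 7: S -> bB => bfgbfgbB
Step 8: B -> fA => bfgbfgbfA
Step 9: A -> gS => bfgbfgbfgS
Step 10: S -> bB => bfgbfgbfgbB
Step 11: B -> fA => bfgbfgbfgbfA
Step 12: A -> gS => bfgbfgbfgbfgS
Step 13: S -> bB => bfgbfgbfgbfgbB
Step 14: B -> fA => bfgbfgbfgbfgbfA
Step 15: A -> g => bfgbfgbfgbfgbfg
Total derivation steps: 15

15


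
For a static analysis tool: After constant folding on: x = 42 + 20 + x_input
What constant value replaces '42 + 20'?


Identifying constant sub-expression:
  Original: x = 42 + 20 + x_input
  42 and 20 are both compile-time constants
  Evaluating: 42 + 20 = 62
  After folding: x = 62 + x_input

62


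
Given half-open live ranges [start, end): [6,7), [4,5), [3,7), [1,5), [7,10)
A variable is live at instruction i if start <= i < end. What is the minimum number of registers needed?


Live ranges:
  Var0: [6, 7)
  Var1: [4, 5)
  Var2: [3, 7)
  Var3: [1, 5)
  Var4: [7, 10)
Sweep-line events (position, delta, active):
  pos=1 start -> active=1
  pos=3 start -> active=2
  pos=4 start -> active=3
  pos=5 end -> active=2
  pos=5 end -> active=1
  pos=6 start -> active=2
  pos=7 end -> active=1
  pos=7 end -> active=0
  pos=7 start -> active=1
  pos=10 end -> active=0
Maximum simultaneous active: 3
Minimum registers needed: 3

3


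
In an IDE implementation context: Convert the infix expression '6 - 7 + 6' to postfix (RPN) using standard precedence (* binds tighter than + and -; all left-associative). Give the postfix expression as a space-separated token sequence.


Applying the shunting-yard algorithm:
  Operand 6 -> output
  Push '-' onto operator stack -> op-stack: [-]
  Operand 7 -> output
  See '+' (prec 1); top '-' (prec 1) >= it -> pop '-' to output
  Push '+' onto operator stack -> op-stack: [+]
  Operand 6 -> output
  End of input: pop '+' to output
Postfix result: 6 7 - 6 +

6 7 - 6 +


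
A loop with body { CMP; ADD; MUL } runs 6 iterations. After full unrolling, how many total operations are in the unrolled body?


Loop body operations: CMP, ADD, MUL (3 ops per iteration)
Unrolling 6 iterations:
  Iteration 1: CMP, ADD, MUL (3 ops)
  Iteration 2: CMP, ADD, MUL (3 ops)
  Iteration 3: CMP, ADD, MUL (3 ops)
  Iteration 4: CMP, ADD, MUL (3 ops)
  Iteration 5: CMP, ADD, MUL (3 ops)
  Iteration 6: CMP, ADD, MUL (3 ops)
Total: 6 iterations * 3 ops/iter = 18 operations

18


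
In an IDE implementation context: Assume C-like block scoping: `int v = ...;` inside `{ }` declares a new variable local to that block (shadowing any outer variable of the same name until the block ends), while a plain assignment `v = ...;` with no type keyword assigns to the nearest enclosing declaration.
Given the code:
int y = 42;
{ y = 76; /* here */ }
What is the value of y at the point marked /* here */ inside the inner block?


Analyzing scoping rules:
Outer scope: declares y = 42
Inner block: 'y = 76;' has no type keyword, so it is an assignment to the outer y (no shadowing)
Inside the block, after the assignment -> 76
Result: 76

76


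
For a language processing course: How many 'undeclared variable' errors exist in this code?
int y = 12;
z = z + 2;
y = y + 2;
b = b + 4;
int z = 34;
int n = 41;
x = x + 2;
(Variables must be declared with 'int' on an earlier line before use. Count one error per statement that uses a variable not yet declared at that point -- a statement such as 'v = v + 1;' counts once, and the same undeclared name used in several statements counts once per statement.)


Scanning code line by line:
  Line 1: declare 'y' -> declared = ['y']
  Line 2: use 'z' -> ERROR (undeclared)
  Line 3: use 'y' -> OK (declared)
  Line 4: use 'b' -> ERROR (undeclared)
  Line 5: declare 'z' -> declared = ['y', 'z']
  Line 6: declare 'n' -> declared = ['n', 'y', 'z']
  Line 7: use 'x' -> ERROR (undeclared)
Total undeclared variable errors: 3

3


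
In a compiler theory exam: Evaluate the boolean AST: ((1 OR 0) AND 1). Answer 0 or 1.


Step 1: Evaluate inner node
  1 OR 0 = 1
Step 2: Evaluate root node
  1 AND 1 = 1

1


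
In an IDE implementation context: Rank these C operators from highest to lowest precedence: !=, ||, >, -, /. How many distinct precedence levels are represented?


Looking up precedence for each operator:
  != -> precedence 3
  || -> precedence 1
  > -> precedence 4
  - -> precedence 5
  / -> precedence 6
Sorted highest to lowest: /, -, >, !=, ||
Distinct precedence values: [6, 5, 4, 3, 1]
Number of distinct levels: 5

5


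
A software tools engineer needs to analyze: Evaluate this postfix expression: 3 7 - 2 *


Processing tokens left to right:
Push 3, Push 7
Pop 3 and 7, compute 3 - 7 = -4, push -4
Push 2
Pop -4 and 2, compute -4 * 2 = -8, push -8
Stack result: -8

-8


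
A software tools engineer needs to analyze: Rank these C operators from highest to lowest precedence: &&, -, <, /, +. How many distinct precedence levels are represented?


Looking up precedence for each operator:
  && -> precedence 2
  - -> precedence 5
  < -> precedence 4
  / -> precedence 6
  + -> precedence 5
Sorted highest to lowest: /, -, +, <, &&
Distinct precedence values: [6, 5, 4, 2]
Number of distinct levels: 4

4


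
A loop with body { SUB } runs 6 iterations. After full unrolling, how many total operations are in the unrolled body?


Loop body operations: SUB (1 op per iteration)
Unrolling 6 iterations:
  Iteration 1: SUB (1 ops)
  Iteration 2: SUB (1 ops)
  Iteration 3: SUB (1 ops)
  Iteration 4: SUB (1 ops)
  Iteration 5: SUB (1 ops)
  Iteration 6: SUB (1 ops)
Total: 6 iterations * 1 ops/iter = 6 operations

6


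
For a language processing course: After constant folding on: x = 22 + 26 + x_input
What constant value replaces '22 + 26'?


Identifying constant sub-expression:
  Original: x = 22 + 26 + x_input
  22 and 26 are both compile-time constants
  Evaluating: 22 + 26 = 48
  After folding: x = 48 + x_input

48


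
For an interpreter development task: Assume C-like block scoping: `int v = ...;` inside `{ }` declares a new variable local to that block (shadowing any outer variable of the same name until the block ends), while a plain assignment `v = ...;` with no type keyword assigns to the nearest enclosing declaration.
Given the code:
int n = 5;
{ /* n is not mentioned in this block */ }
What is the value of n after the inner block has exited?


Analyzing scoping rules:
Outer scope: declares n = 5
Inner block: n is neither redeclared nor assigned -> unchanged
After the block -> 5
Result: 5

5


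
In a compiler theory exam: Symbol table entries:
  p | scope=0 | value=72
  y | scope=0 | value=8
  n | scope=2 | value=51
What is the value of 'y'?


Searching symbol table for 'y':
  p | scope=0 | value=72
  y | scope=0 | value=8 <- MATCH
  n | scope=2 | value=51
Found 'y' at scope 0 with value 8

8


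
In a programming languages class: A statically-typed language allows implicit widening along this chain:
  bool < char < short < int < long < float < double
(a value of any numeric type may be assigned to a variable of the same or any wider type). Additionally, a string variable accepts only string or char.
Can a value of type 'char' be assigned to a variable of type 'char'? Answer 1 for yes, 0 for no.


Target variable type: char
Source value type: char
Numeric ranks: char=1, char=1
Widening allowed iff rank(source) <= rank(target): 1 <= 1? Yes
Result: 1

1


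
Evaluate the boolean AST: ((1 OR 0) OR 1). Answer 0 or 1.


Step 1: Evaluate inner node
  1 OR 0 = 1
Step 2: Evaluate root node
  1 OR 1 = 1

1


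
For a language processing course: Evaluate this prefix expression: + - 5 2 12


Parsing prefix expression: + - 5 2 12
Step 1: Innermost operation '- 5 2'
  5 - 2 = 3
Step 2: Outer operation '+ [3] 12'
  3 + 12 = 15

15


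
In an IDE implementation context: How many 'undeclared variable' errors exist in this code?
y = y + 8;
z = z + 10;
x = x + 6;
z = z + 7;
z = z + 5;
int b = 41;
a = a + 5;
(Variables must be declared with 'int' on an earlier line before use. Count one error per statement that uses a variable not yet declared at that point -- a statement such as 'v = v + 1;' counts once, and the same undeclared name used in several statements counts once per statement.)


Scanning code line by line:
  Line 1: use 'y' -> ERROR (undeclared)
  Line 2: use 'z' -> ERROR (undeclared)
  Line 3: use 'x' -> ERROR (undeclared)
  Line 4: use 'z' -> ERROR (undeclared)
  Line 5: use 'z' -> ERROR (undeclared)
  Line 6: declare 'b' -> declared = ['b']
  Line 7: use 'a' -> ERROR (undeclared)
Total undeclared variable errors: 6

6


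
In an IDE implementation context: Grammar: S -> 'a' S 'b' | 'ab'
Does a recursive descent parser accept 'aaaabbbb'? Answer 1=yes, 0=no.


Grammar accepts strings of the form a^n b^n (n >= 1)
Word: 'aaaabbbb'
Counting: 4 a's and 4 b's
Check: 4 == 4? Yes
Derivation (S -> aSb applied 3 time(s), then S -> ab): S => aSb => aaSbb => aaaSbbb => aaaabbbb
Accepted

1


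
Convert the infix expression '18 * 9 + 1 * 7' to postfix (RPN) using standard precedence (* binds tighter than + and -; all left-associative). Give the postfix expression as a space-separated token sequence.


Applying the shunting-yard algorithm:
  Operand 18 -> output
  Push '*' onto operator stack -> op-stack: [*]
  Operand 9 -> output
  See '+' (prec 1); top '*' (prec 2) >= it -> pop '*' to output
  Push '+' onto operator stack -> op-stack: [+]
  Operand 1 -> output
  Push '*' onto operator stack -> op-stack: [+, *]
  Operand 7 -> output
  End of input: pop '*' to output
  End of input: pop '+' to output
Postfix result: 18 9 * 1 7 * +

18 9 * 1 7 * +


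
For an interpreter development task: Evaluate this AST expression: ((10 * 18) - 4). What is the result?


Expression: ((10 * 18) - 4)
Evaluating step by step:
  10 * 18 = 180
  180 - 4 = 176
Result: 176

176


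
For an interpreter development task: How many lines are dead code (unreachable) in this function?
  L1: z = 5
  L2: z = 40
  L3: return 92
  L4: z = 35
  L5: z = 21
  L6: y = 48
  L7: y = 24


Analyzing control flow:
  L1: reachable (before return)
  L2: reachable (before return)
  L3: reachable (return statement)
  L4: DEAD (after return at L3)
  L5: DEAD (after return at L3)
  L6: DEAD (after return at L3)
  L7: DEAD (after return at L3)
Return at L3, total lines = 7
Dead lines: L4 through L7
Count: 4

4


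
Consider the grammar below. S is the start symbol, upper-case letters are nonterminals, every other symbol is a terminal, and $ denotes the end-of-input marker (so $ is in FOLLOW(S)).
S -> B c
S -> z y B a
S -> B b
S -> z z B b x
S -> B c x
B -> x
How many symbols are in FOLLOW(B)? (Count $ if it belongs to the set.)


S is the start symbol and does not occur in any rule body, so FOLLOW(S) = {$}.
Examining every occurrence of B in a rule body:
  S -> B c : B is followed by terminal 'c' -> add 'c'
  S -> z y B a : B is followed by terminal 'a' -> add 'a'
  S -> B b : B is followed by terminal 'b' -> add 'b'
  S -> z z B b x : B is followed by terminal 'b' -> add 'b' (already in the set)
  S -> B c x : B is followed by terminal 'c' -> add 'c' (already in the set)
  B -> x : B does not occur in the body -> contributes nothing
FOLLOW(B) = {a, b, c}
Count: 3

3


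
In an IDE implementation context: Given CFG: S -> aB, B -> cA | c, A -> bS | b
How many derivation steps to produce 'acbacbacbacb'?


Grammar: S -> aB, B -> cA | c, A -> bS | b
Deriving 'acbacbacbacb':
Step 1: S -> aB => aB
Step 2: B -> cA => acA
Step 3: A -> bS => acbS
Step 4: S -> aB => acbaB
Step 5: B -> cA => acbacA
Step 6: A -> bS => acbacbS
Step 7: S -> aB => acbacbaB
Step 8: B -> cA => acbacbacA
Step 9: A -> bS => acbacbacbS
Step 10: S -> aB => acbacbacbaB
Step 11: B -> cA => acbacbacbacA
Step 12: A -> b => acbacbacbacb
Total derivation steps: 12

12


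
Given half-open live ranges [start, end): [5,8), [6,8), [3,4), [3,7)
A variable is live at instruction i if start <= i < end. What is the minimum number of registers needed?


Live ranges:
  Var0: [5, 8)
  Var1: [6, 8)
  Var2: [3, 4)
  Var3: [3, 7)
Sweep-line events (position, delta, active):
  pos=3 start -> active=1
  pos=3 start -> active=2
  pos=4 end -> active=1
  pos=5 start -> active=2
  pos=6 start -> active=3
  pos=7 end -> active=2
  pos=8 end -> active=1
  pos=8 end -> active=0
Maximum simultaneous active: 3
Minimum registers needed: 3

3


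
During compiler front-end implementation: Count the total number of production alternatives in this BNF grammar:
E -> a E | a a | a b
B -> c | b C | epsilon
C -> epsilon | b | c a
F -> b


Counting alternatives per rule:
  E: 3 alternative(s)
  B: 3 alternative(s)
  C: 3 alternative(s)
  F: 1 alternative(s)
Sum: 3 + 3 + 3 + 1 = 10

10


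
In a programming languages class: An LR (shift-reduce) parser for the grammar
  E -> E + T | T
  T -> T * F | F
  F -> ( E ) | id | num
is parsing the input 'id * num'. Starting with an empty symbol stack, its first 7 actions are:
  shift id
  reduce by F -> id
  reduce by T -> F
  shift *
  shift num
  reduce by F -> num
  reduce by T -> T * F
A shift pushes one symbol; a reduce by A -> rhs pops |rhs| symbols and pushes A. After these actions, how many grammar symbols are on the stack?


Tracking the symbol stack through each action:
  Action 1: shift 'id' : push -> stack = [id] (size 1)
  Action 2: reduce by F -> id : pop 1, push F -> stack = [F] (size 1)
  Action 3: reduce by T -> F : pop 1, push T -> stack = [T] (size 1)
  Action 4: shift '*' : push -> stack = [T, *] (size 2)
  Action 5: shift 'num' : push -> stack = [T, *, num] (size 3)
  Action 6: reduce by F -> num : pop 1, push F -> stack = [T, *, F] (size 3)
  Action 7: reduce by T -> T * F : pop 3, push T -> stack = [T] (size 1)
Final stack size: 1

1


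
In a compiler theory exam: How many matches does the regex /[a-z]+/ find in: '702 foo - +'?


Pattern: /[a-z]+/ (identifiers)
Input: '702 foo - +'
Scanning for matches:
  Match 1: 'foo'
Total matches: 1

1


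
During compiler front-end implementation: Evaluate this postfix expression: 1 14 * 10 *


Processing tokens left to right:
Push 1, Push 14
Pop 1 and 14, compute 1 * 14 = 14, push 14
Push 10
Pop 14 and 10, compute 14 * 10 = 140, push 140
Stack result: 140

140


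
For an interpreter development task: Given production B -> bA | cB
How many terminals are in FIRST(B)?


Production: B -> bA | cB
Examining each alternative for leading terminals:
  B -> bA : first terminal = 'b'
  B -> cB : first terminal = 'c'
FIRST(B) = {b, c}
Count: 2

2


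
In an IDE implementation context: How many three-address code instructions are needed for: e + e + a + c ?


Expression: e + e + a + c
Generating three-address code (respecting * over +/- precedence):
  Instruction 1: t1 = e + e
  Instruction 2: t2 = t1 + a
  Instruction 3: t3 = t2 + c
Total instructions: 3

3


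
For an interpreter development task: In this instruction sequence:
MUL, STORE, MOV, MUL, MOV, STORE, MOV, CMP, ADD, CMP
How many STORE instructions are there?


Scanning instruction sequence for STORE:
  Position 1: MUL
  Position 2: STORE <- MATCH
  Position 3: MOV
  Position 4: MUL
  Position 5: MOV
  Position 6: STORE <- MATCH
  Position 7: MOV
  Position 8: CMP
  Position 9: ADD
  Position 10: CMP
Matches at positions: [2, 6]
Total STORE count: 2

2


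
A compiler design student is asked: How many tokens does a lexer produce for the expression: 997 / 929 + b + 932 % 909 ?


Scanning '997 / 929 + b + 932 % 909'
Token 1: '997' -> integer_literal
Token 2: '/' -> operator
Token 3: '929' -> integer_literal
Token 4: '+' -> operator
Token 5: 'b' -> identifier
Token 6: '+' -> operator
Token 7: '932' -> integer_literal
Token 8: '%' -> operator
Token 9: '909' -> integer_literal
Total tokens: 9

9


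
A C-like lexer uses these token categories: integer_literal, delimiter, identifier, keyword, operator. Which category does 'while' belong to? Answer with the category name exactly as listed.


Token: 'while'
Checking categories:
  identifier: no
  integer_literal: no
  operator: no
  keyword: YES
  delimiter: no
Category: keyword

keyword


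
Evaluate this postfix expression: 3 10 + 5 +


Processing tokens left to right:
Push 3, Push 10
Pop 3 and 10, compute 3 + 10 = 13, push 13
Push 5
Pop 13 and 5, compute 13 + 5 = 18, push 18
Stack result: 18

18


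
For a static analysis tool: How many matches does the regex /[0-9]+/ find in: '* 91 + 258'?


Pattern: /[0-9]+/ (int literals)
Input: '* 91 + 258'
Scanning for matches:
  Match 1: '91'
  Match 2: '258'
Total matches: 2

2


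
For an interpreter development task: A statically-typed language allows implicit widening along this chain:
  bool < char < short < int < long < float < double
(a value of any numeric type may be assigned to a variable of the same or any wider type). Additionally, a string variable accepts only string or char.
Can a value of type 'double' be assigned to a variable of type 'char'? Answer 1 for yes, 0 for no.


Target variable type: char
Source value type: double
Numeric ranks: double=6, char=1
Widening allowed iff rank(source) <= rank(target): 6 <= 1? No
Result: 0

0


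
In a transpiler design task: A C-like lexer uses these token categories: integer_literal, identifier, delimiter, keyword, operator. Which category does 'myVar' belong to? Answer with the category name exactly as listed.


Token: 'myVar'
Checking categories:
  identifier: YES
  integer_literal: no
  operator: no
  keyword: no
  delimiter: no
Category: identifier

identifier


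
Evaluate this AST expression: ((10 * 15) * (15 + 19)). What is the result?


Expression: ((10 * 15) * (15 + 19))
Evaluating step by step:
  10 * 15 = 150
  15 + 19 = 34
  150 * 34 = 5100
Result: 5100

5100


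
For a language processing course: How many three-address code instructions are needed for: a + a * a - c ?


Expression: a + a * a - c
Generating three-address code (respecting * over +/- precedence):
  Instruction 1: t1 = a * a
  Instruction 2: t2 = a + t1
  Instruction 3: t3 = t2 - c
Total instructions: 3

3


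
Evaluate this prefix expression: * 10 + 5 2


Parsing prefix expression: * 10 + 5 2
Step 1: Innermost operation '+ 5 2'
  5 + 2 = 7
Step 2: Outer operation '* 10 [7]'
  10 * 7 = 70

70


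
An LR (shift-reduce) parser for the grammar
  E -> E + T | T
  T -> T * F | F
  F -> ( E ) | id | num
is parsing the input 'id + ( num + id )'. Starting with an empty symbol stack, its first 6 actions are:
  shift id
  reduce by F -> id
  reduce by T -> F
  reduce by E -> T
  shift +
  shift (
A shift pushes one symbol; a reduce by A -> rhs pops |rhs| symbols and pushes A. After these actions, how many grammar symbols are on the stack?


Tracking the symbol stack through each action:
  Action 1: shift 'id' : push -> stack = [id] (size 1)
  Action 2: reduce by F -> id : pop 1, push F -> stack = [F] (size 1)
  Action 3: reduce by T -> F : pop 1, push T -> stack = [T] (size 1)
  Action 4: reduce by E -> T : pop 1, push E -> stack = [E] (size 1)
  Action 5: shift '+' : push -> stack = [E, +] (size 2)
  Action 6: shift '(' : push -> stack = [E, +, (] (size 3)
Final stack size: 3

3


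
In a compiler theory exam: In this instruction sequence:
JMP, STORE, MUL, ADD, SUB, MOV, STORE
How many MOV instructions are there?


Scanning instruction sequence for MOV:
  Position 1: JMP
  Position 2: STORE
  Position 3: MUL
  Position 4: ADD
  Position 5: SUB
  Position 6: MOV <- MATCH
  Position 7: STORE
Matches at positions: [6]
Total MOV count: 1

1


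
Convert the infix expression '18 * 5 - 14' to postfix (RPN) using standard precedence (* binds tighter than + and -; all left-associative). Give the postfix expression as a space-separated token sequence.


Applying the shunting-yard algorithm:
  Operand 18 -> output
  Push '*' onto operator stack -> op-stack: [*]
  Operand 5 -> output
  See '-' (prec 1); top '*' (prec 2) >= it -> pop '*' to output
  Push '-' onto operator stack -> op-stack: [-]
  Operand 14 -> output
  End of input: pop '-' to output
Postfix result: 18 5 * 14 -

18 5 * 14 -


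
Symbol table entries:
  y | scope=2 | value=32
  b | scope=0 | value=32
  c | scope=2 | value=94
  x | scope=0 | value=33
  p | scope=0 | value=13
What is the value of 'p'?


Searching symbol table for 'p':
  y | scope=2 | value=32
  b | scope=0 | value=32
  c | scope=2 | value=94
  x | scope=0 | value=33
  p | scope=0 | value=13 <- MATCH
Found 'p' at scope 0 with value 13

13


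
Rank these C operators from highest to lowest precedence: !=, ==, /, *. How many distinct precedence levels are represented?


Looking up precedence for each operator:
  != -> precedence 3
  == -> precedence 3
  / -> precedence 6
  * -> precedence 6
Sorted highest to lowest: /, *, !=, ==
Distinct precedence values: [6, 3]
Number of distinct levels: 2

2


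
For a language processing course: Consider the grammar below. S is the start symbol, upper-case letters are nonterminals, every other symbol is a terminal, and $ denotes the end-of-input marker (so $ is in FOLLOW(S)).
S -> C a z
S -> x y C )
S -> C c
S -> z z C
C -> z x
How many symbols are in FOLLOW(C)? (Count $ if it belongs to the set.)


S is the start symbol and does not occur in any rule body, so FOLLOW(S) = {$}.
Examining every occurrence of C in a rule body:
  S -> C a z : C is followed by terminal 'a' -> add 'a'
  S -> x y C ) : C is followed by terminal ')' -> add ')'
  S -> C c : C is followed by terminal 'c' -> add 'c'
  S -> z z C : C is at the right end -> add FOLLOW(S) = {$}
  C -> z x : C does not occur in the body -> contributes nothing
FOLLOW(C) = {), a, c, $}
Count: 4

4


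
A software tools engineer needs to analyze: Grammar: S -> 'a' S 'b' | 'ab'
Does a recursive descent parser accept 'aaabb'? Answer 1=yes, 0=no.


Grammar accepts strings of the form a^n b^n (n >= 1)
Word: 'aaabb'
Counting: 3 a's and 2 b's
Check: 3 == 2? No
Mismatch: a-count != b-count
Rejected

0


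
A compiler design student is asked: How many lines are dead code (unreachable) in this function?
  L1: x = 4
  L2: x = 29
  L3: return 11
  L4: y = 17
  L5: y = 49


Analyzing control flow:
  L1: reachable (before return)
  L2: reachable (before return)
  L3: reachable (return statement)
  L4: DEAD (after return at L3)
  L5: DEAD (after return at L3)
Return at L3, total lines = 5
Dead lines: L4 through L5
Count: 2

2


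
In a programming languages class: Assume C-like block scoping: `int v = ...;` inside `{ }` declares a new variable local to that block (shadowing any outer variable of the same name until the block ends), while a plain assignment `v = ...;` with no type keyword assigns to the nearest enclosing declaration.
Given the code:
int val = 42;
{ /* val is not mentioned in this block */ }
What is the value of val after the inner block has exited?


Analyzing scoping rules:
Outer scope: declares val = 42
Inner block: val is neither redeclared nor assigned -> unchanged
After the block -> 42
Result: 42

42


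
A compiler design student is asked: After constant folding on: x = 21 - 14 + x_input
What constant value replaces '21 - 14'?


Identifying constant sub-expression:
  Original: x = 21 - 14 + x_input
  21 and 14 are both compile-time constants
  Evaluating: 21 - 14 = 7
  After folding: x = 7 + x_input

7


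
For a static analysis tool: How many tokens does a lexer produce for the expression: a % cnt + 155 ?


Scanning 'a % cnt + 155'
Token 1: 'a' -> identifier
Token 2: '%' -> operator
Token 3: 'cnt' -> identifier
Token 4: '+' -> operator
Token 5: '155' -> integer_literal
Total tokens: 5

5


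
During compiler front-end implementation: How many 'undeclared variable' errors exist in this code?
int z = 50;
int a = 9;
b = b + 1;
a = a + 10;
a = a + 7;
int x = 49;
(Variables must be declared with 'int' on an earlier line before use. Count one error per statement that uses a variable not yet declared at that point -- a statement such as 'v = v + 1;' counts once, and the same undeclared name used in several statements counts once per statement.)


Scanning code line by line:
  Line 1: declare 'z' -> declared = ['z']
  Line 2: declare 'a' -> declared = ['a', 'z']
  Line 3: use 'b' -> ERROR (undeclared)
  Line 4: use 'a' -> OK (declared)
  Line 5: use 'a' -> OK (declared)
  Line 6: declare 'x' -> declared = ['a', 'x', 'z']
Total undeclared variable errors: 1

1


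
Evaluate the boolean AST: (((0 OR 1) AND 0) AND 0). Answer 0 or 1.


Step 1: Evaluate inner node
  0 OR 1 = 1
Step 2: Evaluate next node
  1 AND 0 = 0
Step 3: Evaluate root node
  0 AND 0 = 0

0


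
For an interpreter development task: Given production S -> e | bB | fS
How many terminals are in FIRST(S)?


Production: S -> e | bB | fS
Examining each alternative for leading terminals:
  S -> e : first terminal = 'e'
  S -> bB : first terminal = 'b'
  S -> fS : first terminal = 'f'
FIRST(S) = {b, e, f}
Count: 3

3


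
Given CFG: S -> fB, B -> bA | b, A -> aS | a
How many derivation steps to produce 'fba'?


Grammar: S -> fB, B -> bA | b, A -> aS | a
Deriving 'fba':
Step 1: S -> fB => fB
Step 2: B -> bA => fbA
Step 3: A -> a => fba
Total derivation steps: 3

3


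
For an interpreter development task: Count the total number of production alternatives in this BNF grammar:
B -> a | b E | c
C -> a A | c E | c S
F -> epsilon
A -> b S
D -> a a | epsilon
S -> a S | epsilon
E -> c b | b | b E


Counting alternatives per rule:
  B: 3 alternative(s)
  C: 3 alternative(s)
  F: 1 alternative(s)
  A: 1 alternative(s)
  D: 2 alternative(s)
  S: 2 alternative(s)
  E: 3 alternative(s)
Sum: 3 + 3 + 1 + 1 + 2 + 2 + 3 = 15

15


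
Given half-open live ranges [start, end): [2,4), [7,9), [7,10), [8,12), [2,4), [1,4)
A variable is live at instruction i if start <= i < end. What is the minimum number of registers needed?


Live ranges:
  Var0: [2, 4)
  Var1: [7, 9)
  Var2: [7, 10)
  Var3: [8, 12)
  Var4: [2, 4)
  Var5: [1, 4)
Sweep-line events (position, delta, active):
  pos=1 start -> active=1
  pos=2 start -> active=2
  pos=2 start -> active=3
  pos=4 end -> active=2
  pos=4 end -> active=1
  pos=4 end -> active=0
  pos=7 start -> active=1
  pos=7 start -> active=2
  pos=8 start -> active=3
  pos=9 end -> active=2
  pos=10 end -> active=1
  pos=12 end -> active=0
Maximum simultaneous active: 3
Minimum registers needed: 3

3


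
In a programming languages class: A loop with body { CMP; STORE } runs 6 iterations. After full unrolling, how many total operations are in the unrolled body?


Loop body operations: CMP, STORE (2 ops per iteration)
Unrolling 6 iterations:
  Iteration 1: CMP, STORE (2 ops)
  Iteration 2: CMP, STORE (2 ops)
  Iteration 3: CMP, STORE (2 ops)
  Iteration 4: CMP, STORE (2 ops)
  Iteration 5: CMP, STORE (2 ops)
  Iteration 6: CMP, STORE (2 ops)
Total: 6 iterations * 2 ops/iter = 12 operations

12


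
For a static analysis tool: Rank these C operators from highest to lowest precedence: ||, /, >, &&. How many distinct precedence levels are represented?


Looking up precedence for each operator:
  || -> precedence 1
  / -> precedence 6
  > -> precedence 4
  && -> precedence 2
Sorted highest to lowest: /, >, &&, ||
Distinct precedence values: [6, 4, 2, 1]
Number of distinct levels: 4

4


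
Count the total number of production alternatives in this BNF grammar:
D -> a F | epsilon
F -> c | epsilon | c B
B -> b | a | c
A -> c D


Counting alternatives per rule:
  D: 2 alternative(s)
  F: 3 alternative(s)
  B: 3 alternative(s)
  A: 1 alternative(s)
Sum: 2 + 3 + 3 + 1 = 9

9


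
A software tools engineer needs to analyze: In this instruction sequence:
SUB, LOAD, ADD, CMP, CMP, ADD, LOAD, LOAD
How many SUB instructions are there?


Scanning instruction sequence for SUB:
  Position 1: SUB <- MATCH
  Position 2: LOAD
  Position 3: ADD
  Position 4: CMP
  Position 5: CMP
  Position 6: ADD
  Position 7: LOAD
  Position 8: LOAD
Matches at positions: [1]
Total SUB count: 1

1


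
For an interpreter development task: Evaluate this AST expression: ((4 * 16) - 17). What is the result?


Expression: ((4 * 16) - 17)
Evaluating step by step:
  4 * 16 = 64
  64 - 17 = 47
Result: 47

47


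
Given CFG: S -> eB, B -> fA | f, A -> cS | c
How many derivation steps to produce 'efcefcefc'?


Grammar: S -> eB, B -> fA | f, A -> cS | c
Deriving 'efcefcefc':
Step 1: S -> eB => eB
Step 2: B -> fA => efA
Step 3: A -> cS => efcS
Step 4: S -> eB => efceB
Step 5: B -> fA => efcefA
Step 6: A -> cS => efcefcS
Step 7: S -> eB => efcefceB
Step 8: B -> fA => efcefcefA
Step 9: A -> c => efcefcefc
Total derivation steps: 9

9


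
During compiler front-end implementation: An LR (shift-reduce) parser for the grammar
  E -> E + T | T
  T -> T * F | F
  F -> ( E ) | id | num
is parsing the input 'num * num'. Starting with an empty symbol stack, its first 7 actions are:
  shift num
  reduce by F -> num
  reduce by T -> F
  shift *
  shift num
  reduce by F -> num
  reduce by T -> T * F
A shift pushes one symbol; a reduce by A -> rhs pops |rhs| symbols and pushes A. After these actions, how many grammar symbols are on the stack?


Tracking the symbol stack through each action:
  Action 1: shift 'num' : push -> stack = [num] (size 1)
  Action 2: reduce by F -> num : pop 1, push F -> stack = [F] (size 1)
  Action 3: reduce by T -> F : pop 1, push T -> stack = [T] (size 1)
  Action 4: shift '*' : push -> stack = [T, *] (size 2)
  Action 5: shift 'num' : push -> stack = [T, *, num] (size 3)
  Action 6: reduce by F -> num : pop 1, push F -> stack = [T, *, F] (size 3)
  Action 7: reduce by T -> T * F : pop 3, push T -> stack = [T] (size 1)
Final stack size: 1

1


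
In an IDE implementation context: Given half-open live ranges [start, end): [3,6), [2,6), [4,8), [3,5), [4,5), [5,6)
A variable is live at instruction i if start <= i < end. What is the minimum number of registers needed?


Live ranges:
  Var0: [3, 6)
  Var1: [2, 6)
  Var2: [4, 8)
  Var3: [3, 5)
  Var4: [4, 5)
  Var5: [5, 6)
Sweep-line events (position, delta, active):
  pos=2 start -> active=1
  pos=3 start -> active=2
  pos=3 start -> active=3
  pos=4 start -> active=4
  pos=4 start -> active=5
  pos=5 end -> active=4
  pos=5 end -> active=3
  pos=5 start -> active=4
  pos=6 end -> active=3
  pos=6 end -> active=2
  pos=6 end -> active=1
  pos=8 end -> active=0
Maximum simultaneous active: 5
Minimum registers needed: 5

5


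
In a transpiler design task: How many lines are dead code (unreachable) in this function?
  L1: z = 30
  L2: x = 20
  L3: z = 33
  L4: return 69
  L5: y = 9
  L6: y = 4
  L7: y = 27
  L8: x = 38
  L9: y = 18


Analyzing control flow:
  L1: reachable (before return)
  L2: reachable (before return)
  L3: reachable (before return)
  L4: reachable (return statement)
  L5: DEAD (after return at L4)
  L6: DEAD (after return at L4)
  L7: DEAD (after return at L4)
  L8: DEAD (after return at L4)
  L9: DEAD (after return at L4)
Return at L4, total lines = 9
Dead lines: L5 through L9
Count: 5

5


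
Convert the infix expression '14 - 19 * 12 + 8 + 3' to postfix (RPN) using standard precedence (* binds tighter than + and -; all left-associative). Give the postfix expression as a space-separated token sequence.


Applying the shunting-yard algorithm:
  Operand 14 -> output
  Push '-' onto operator stack -> op-stack: [-]
  Operand 19 -> output
  Push '*' onto operator stack -> op-stack: [-, *]
  Operand 12 -> output
  See '+' (prec 1); top '*' (prec 2) >= it -> pop '*' to output
  See '+' (prec 1); top '-' (prec 1) >= it -> pop '-' to output
  Push '+' onto operator stack -> op-stack: [+]
  Operand 8 -> output
  See '+' (prec 1); top '+' (prec 1) >= it -> pop '+' to output
  Push '+' onto operator stack -> op-stack: [+]
  Operand 3 -> output
  End of input: pop '+' to output
Postfix result: 14 19 12 * - 8 + 3 +

14 19 12 * - 8 + 3 +


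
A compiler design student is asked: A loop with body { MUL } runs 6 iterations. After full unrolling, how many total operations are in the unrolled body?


Loop body operations: MUL (1 op per iteration)
Unrolling 6 iterations:
  Iteration 1: MUL (1 ops)
  Iteration 2: MUL (1 ops)
  Iteration 3: MUL (1 ops)
  Iteration 4: MUL (1 ops)
  Iteration 5: MUL (1 ops)
  Iteration 6: MUL (1 ops)
Total: 6 iterations * 1 ops/iter = 6 operations

6


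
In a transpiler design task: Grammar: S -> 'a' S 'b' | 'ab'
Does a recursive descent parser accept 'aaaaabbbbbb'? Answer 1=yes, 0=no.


Grammar accepts strings of the form a^n b^n (n >= 1)
Word: 'aaaaabbbbbb'
Counting: 5 a's and 6 b's
Check: 5 == 6? No
Mismatch: a-count != b-count
Rejected

0


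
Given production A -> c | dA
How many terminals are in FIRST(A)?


Production: A -> c | dA
Examining each alternative for leading terminals:
  A -> c : first terminal = 'c'
  A -> dA : first terminal = 'd'
FIRST(A) = {c, d}
Count: 2

2
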